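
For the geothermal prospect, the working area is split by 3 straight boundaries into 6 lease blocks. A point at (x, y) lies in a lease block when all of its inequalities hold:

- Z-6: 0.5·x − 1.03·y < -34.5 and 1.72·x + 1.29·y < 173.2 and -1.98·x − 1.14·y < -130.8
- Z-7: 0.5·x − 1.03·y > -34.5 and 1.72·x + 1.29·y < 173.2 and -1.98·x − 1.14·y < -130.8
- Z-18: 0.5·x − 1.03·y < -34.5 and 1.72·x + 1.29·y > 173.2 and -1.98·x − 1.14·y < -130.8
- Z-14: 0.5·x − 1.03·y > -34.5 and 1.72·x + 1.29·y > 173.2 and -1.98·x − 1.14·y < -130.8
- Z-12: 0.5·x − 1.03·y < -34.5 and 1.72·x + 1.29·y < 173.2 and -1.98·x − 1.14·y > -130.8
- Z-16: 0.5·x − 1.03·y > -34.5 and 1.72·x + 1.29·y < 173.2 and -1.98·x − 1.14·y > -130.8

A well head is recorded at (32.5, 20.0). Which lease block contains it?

Z-16

0.5·32.5 − 1.03·20.0 = -4.350, which is > -34.5
1.72·32.5 + 1.29·20.0 = 81.700, which is < 173.2
-1.98·32.5 − 1.14·20.0 = -87.150, which is > -130.8
This sign pattern matches Z-16.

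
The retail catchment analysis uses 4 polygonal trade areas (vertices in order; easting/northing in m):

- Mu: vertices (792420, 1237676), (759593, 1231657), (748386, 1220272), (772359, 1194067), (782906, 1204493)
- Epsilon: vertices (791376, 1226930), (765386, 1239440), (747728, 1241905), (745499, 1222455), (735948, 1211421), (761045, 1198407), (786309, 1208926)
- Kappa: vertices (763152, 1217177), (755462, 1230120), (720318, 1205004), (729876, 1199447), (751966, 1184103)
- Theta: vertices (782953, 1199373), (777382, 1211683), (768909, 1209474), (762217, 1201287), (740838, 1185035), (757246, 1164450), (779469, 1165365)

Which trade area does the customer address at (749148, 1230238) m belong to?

Cast a ray rightward from (749148, 1230238). For each polygon, the edges (by vertex number in listed order) whose endpoints lie on opposite sides of northing = 1230238, where each meets that height, and whether that is right or left of the point:
Mu: 2–3 at easting≈758196.2 (right), 5–1 at easting≈790287.4 (right) → 2 crossings.
Epsilon: 1–2 at easting≈784503.5 (right), 3–4 at easting≈746390.9 (left) → 1 crossing.
Kappa: no edge straddles that height → 0 crossings.
Theta: no edge straddles that height → 0 crossings.
Only Epsilon has an odd count, so the point is inside Epsilon.

Epsilon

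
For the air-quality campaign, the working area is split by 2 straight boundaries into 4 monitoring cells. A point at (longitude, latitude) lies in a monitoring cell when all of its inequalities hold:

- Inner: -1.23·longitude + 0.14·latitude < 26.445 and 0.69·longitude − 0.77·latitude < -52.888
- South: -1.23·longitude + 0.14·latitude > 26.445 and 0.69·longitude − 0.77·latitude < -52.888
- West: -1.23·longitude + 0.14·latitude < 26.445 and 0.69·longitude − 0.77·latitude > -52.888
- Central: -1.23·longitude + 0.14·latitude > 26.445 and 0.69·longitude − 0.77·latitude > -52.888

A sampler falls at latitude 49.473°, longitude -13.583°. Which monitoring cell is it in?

West

-1.23·-13.583 + 0.14·49.473 = 23.633, which is < 26.445
0.69·-13.583 − 0.77·49.473 = -47.466, which is > -52.888
This sign pattern matches West.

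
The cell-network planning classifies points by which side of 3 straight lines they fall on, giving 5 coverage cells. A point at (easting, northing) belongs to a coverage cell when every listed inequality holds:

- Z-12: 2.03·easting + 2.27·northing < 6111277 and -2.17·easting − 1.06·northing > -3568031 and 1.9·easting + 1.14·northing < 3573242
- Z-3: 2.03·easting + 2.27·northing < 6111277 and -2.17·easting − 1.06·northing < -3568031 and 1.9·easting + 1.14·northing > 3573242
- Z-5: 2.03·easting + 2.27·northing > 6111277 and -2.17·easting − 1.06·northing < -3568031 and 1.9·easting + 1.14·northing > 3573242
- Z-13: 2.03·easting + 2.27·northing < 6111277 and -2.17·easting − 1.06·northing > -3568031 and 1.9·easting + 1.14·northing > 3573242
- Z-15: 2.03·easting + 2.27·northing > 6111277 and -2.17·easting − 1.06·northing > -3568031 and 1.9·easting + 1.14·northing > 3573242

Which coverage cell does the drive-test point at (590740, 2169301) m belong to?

Z-5

2.03·590740 + 2.27·2169301 = 6123515.470, which is > 6111277
-2.17·590740 − 1.06·2169301 = -3581364.860, which is < -3568031
1.9·590740 + 1.14·2169301 = 3595409.140, which is > 3573242
This sign pattern matches Z-5.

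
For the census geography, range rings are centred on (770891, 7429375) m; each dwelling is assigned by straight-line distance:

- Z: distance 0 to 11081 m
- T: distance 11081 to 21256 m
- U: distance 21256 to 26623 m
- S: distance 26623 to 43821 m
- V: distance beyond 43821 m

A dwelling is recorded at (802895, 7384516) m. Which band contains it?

Distance = √((802895−770891)² + (7384516−7429375)²) = √(1024256016.000 + 2012329881.000) = 55105.226 m.
43821 ≤ 55105.226 < ∞ → V.

V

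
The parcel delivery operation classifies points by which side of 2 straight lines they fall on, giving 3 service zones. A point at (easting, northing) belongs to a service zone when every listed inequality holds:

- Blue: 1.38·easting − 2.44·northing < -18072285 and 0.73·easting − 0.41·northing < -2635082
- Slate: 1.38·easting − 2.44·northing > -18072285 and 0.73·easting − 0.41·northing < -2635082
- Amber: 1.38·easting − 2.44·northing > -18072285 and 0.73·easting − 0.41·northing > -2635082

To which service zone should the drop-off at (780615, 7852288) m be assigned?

1.38·780615 − 2.44·7852288 = -18082334.020, which is < -18072285
0.73·780615 − 0.41·7852288 = -2649589.130, which is < -2635082
This sign pattern matches Blue.

Blue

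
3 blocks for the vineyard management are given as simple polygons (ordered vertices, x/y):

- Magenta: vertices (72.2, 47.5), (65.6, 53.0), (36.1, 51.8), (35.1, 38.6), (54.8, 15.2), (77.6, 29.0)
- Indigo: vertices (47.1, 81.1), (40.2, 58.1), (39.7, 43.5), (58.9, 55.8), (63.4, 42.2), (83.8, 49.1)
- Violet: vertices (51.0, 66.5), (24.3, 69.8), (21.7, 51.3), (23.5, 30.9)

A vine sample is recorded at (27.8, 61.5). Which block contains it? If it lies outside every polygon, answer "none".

Violet

Cast a ray rightward from (27.8, 61.5). For each polygon, the edges (by vertex number in listed order) whose endpoints lie on opposite sides of y = 61.5, where each meets that height, and whether that is right or left of the point:
Magenta: no edge straddles that height → 0 crossings.
Indigo: 1–2 at x≈41.22 (right), 6–1 at x≈69.58 (right) → 2 crossings.
Violet: 2–3 at x≈23.13 (left), 4–1 at x≈47.14 (right) → 1 crossing.
Only Violet has an odd count, so the point is inside Violet.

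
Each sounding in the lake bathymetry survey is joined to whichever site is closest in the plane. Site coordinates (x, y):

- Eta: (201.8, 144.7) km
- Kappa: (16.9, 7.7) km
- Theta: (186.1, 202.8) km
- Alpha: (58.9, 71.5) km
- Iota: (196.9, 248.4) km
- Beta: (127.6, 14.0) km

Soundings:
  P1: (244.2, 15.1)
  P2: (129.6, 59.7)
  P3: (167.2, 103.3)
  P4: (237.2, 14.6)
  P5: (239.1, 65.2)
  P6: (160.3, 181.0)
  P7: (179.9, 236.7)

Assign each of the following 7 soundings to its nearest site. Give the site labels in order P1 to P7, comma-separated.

P1 → Beta (d²=13596.77)
P2 → Beta (d²=2092.49)
P3 → Eta (d²=2911.12)
P4 → Beta (d²=12012.52)
P5 → Eta (d²=7711.54)
P6 → Theta (d²=1140.88)
P7 → Iota (d²=425.89)

Beta, Beta, Eta, Beta, Eta, Theta, Iota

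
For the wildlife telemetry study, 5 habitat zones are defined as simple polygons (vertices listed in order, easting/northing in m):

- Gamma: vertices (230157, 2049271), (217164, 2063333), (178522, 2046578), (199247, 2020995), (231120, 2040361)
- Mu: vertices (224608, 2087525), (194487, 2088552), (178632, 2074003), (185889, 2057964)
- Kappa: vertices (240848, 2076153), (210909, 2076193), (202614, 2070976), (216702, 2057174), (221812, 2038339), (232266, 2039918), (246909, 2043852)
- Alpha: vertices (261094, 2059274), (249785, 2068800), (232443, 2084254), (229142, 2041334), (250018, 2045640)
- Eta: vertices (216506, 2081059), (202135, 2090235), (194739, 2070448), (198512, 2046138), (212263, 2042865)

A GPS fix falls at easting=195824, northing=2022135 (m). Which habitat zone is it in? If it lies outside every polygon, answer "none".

Cast a ray rightward from (195824, 2022135). For each polygon, the edges (by vertex number in listed order) whose endpoints lie on opposite sides of northing = 2022135, where each meets that height, and whether that is right or left of the point:
Gamma: 3–4 at easting≈198323.5 (right), 4–5 at easting≈201123.2 (right) → 2 crossings.
Mu: no edge straddles that height → 0 crossings.
Kappa: no edge straddles that height → 0 crossings.
Alpha: no edge straddles that height → 0 crossings.
Eta: no edge straddles that height → 0 crossings.
All counts are even, so the point lies outside every listed polygon.

none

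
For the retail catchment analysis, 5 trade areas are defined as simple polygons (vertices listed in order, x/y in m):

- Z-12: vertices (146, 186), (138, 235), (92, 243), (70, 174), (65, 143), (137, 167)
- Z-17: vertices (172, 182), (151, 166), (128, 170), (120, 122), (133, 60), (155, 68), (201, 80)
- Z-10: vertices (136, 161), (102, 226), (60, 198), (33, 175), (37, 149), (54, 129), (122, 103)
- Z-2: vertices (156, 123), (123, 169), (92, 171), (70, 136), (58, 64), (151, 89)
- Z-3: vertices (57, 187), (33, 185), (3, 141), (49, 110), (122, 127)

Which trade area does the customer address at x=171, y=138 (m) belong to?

Cast a ray rightward from (171, 138). For each polygon, the edges (by vertex number in listed order) whose endpoints lie on opposite sides of y = 138, where each meets that height, and whether that is right or left of the point:
Z-12: no edge straddles that height → 0 crossings.
Z-17: 3–4 at x≈122.7 (left), 7–1 at x≈184.5 (right) → 1 crossing.
Z-10: 5–6 at x≈46.4 (left), 7–1 at x≈130.4 (left) → 0 crossings.
Z-2: 1–2 at x≈145.2 (left), 3–4 at x≈71.3 (left) → 0 crossings.
Z-3: 3–4 at x≈7.5 (left), 5–1 at x≈110.1 (left) → 0 crossings.
Only Z-17 has an odd count, so the point is inside Z-17.

Z-17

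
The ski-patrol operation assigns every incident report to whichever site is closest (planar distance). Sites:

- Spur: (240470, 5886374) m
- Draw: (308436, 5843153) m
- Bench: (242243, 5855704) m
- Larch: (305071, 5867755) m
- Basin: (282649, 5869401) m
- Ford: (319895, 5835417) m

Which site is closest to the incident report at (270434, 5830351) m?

Squared distances to each site:
Spur: 4036417825.000; Draw: 1608043208.000; Bench: 1437507090.000; Larch: 2598780985.000; Basin: 1674108725.000; Ford: 2472054877.000.
Minimum at Bench.

Bench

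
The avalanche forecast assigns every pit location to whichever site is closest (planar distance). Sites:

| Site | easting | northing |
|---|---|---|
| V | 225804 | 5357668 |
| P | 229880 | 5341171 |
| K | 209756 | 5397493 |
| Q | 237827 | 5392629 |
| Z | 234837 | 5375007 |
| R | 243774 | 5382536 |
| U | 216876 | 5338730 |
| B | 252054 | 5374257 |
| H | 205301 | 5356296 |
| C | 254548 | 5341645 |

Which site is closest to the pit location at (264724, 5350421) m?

Squared distances to each site:
V: 1567285409.000; P: 1299666836.000; K: 5237254208.000; Q: 2504963873.000; Z: 1497704165.000; R: 1470275725.000; U: 2426110585.000; B: 728683796.000; H: 3565608554.000; C: 180569152.000.
Minimum at C.

C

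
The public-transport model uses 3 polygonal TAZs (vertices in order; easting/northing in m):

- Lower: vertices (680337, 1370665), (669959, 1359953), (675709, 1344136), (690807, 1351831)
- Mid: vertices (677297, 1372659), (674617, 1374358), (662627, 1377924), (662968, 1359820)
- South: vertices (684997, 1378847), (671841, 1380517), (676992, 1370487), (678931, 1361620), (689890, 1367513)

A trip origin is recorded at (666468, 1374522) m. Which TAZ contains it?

Cast a ray rightward from (666468, 1374522). For each polygon, the edges (by vertex number in listed order) whose endpoints lie on opposite sides of northing = 1374522, where each meets that height, and whether that is right or left of the point:
Lower: no edge straddles that height → 0 crossings.
Mid: 2–3 at easting≈674065.6 (right), 3–4 at easting≈662691.1 (left) → 1 crossing.
South: 2–3 at easting≈674919.8 (right), 5–1 at easting≈686864.1 (right) → 2 crossings.
Only Mid has an odd count, so the point is inside Mid.

Mid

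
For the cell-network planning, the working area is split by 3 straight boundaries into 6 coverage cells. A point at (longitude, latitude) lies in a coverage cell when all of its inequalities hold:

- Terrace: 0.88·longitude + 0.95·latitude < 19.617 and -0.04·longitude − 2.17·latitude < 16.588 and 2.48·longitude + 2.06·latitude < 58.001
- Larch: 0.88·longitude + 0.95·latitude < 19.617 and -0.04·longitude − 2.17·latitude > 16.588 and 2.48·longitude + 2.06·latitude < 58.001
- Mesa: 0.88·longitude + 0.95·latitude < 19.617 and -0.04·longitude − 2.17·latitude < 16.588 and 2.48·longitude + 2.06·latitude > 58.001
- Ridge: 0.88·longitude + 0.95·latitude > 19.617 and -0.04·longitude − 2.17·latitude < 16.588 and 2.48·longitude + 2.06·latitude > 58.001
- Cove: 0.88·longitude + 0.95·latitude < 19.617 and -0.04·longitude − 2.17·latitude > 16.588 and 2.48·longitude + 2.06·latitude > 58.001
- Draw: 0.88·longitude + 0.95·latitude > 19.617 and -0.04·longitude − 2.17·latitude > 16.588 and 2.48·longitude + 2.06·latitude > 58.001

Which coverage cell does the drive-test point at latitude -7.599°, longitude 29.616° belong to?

Terrace

0.88·29.616 + 0.95·-7.599 = 18.843, which is < 19.617
-0.04·29.616 − 2.17·-7.599 = 15.305, which is < 16.588
2.48·29.616 + 2.06·-7.599 = 57.794, which is < 58.001
This sign pattern matches Terrace.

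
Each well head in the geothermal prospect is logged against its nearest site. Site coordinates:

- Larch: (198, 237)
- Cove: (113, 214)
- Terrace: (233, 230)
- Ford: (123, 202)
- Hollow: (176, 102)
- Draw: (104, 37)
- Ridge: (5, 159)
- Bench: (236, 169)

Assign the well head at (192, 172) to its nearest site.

Squared distances to each site:
Larch: 4261.000; Cove: 8005.000; Terrace: 5045.000; Ford: 5661.000; Hollow: 5156.000; Draw: 25969.000; Ridge: 35138.000; Bench: 1945.000.
Minimum at Bench.

Bench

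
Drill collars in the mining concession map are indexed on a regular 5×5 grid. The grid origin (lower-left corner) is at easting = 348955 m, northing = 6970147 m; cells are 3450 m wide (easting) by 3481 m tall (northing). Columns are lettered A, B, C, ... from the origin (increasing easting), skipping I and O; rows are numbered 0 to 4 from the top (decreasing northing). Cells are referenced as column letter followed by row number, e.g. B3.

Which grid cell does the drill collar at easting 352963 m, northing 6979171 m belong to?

Column index: ⌊(352963 − 348955) / 3450⌋ = ⌊1.162⌋ = 1 → column B
Row offset from origin: ⌊(6979171 − 6970147) / 3481⌋ = ⌊2.592⌋ = 2 → row 2 (counted from top)

B2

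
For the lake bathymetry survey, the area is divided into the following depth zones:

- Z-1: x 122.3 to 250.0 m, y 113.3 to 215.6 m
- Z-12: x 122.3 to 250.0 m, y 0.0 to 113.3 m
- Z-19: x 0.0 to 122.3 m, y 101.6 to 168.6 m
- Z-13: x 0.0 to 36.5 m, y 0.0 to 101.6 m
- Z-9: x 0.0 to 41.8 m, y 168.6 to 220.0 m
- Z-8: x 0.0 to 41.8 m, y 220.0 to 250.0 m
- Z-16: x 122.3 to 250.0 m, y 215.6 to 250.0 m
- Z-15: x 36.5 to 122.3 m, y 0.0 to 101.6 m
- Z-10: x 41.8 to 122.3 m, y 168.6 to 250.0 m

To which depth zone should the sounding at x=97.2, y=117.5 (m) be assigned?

Z-19

The point has x = 97.2 and y = 117.5.
Only Z-19 satisfies 0.0 ≤ x ≤ 122.3 and 101.6 ≤ y ≤ 168.6.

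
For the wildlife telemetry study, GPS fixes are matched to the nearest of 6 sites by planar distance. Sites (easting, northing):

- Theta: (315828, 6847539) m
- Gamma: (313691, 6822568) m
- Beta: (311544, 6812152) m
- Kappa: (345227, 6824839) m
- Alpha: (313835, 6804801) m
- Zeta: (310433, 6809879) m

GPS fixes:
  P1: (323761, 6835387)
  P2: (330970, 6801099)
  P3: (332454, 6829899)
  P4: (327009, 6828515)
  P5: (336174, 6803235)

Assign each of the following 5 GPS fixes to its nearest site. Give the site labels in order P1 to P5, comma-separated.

P1 → Theta (d²=210603593.00)
P2 → Alpha (d²=307313029.00)
P3 → Kappa (d²=188753129.00)
P4 → Gamma (d²=212735933.00)
P5 → Alpha (d²=501483277.00)

Theta, Alpha, Kappa, Gamma, Alpha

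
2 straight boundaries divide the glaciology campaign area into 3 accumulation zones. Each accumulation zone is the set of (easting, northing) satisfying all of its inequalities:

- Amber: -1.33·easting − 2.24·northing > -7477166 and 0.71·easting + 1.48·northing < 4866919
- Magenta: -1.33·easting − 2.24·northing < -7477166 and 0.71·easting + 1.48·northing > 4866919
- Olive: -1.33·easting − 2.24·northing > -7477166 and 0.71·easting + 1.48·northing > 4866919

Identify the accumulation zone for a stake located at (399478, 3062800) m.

Amber

-1.33·399478 − 2.24·3062800 = -7391977.740, which is > -7477166
0.71·399478 + 1.48·3062800 = 4816573.380, which is < 4866919
This sign pattern matches Amber.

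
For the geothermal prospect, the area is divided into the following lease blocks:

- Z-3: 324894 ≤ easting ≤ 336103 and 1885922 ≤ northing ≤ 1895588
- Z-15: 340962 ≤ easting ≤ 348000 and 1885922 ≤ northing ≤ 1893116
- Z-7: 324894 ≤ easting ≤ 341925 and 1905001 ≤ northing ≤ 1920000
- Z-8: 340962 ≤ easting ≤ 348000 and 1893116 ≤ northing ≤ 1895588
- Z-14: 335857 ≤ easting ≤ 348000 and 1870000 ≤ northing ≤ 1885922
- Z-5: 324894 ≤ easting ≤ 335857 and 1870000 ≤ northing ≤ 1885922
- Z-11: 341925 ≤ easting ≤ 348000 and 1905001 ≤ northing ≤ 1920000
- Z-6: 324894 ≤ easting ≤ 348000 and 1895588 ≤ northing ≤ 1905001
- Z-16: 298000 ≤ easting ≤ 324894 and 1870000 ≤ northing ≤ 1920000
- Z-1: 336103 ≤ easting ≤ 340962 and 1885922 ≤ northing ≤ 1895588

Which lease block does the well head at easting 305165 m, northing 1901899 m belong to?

The point has easting = 305165 and northing = 1901899.
Only Z-16 satisfies 298000 ≤ easting ≤ 324894 and 1870000 ≤ northing ≤ 1920000.

Z-16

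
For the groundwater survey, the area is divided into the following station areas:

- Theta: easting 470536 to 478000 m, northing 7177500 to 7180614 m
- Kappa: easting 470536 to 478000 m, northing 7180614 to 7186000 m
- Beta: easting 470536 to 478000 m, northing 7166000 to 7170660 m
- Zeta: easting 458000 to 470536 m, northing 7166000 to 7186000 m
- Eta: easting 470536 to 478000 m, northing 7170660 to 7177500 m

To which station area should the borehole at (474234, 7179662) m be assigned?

Theta

The point has easting = 474234 and northing = 7179662.
Only Theta satisfies 470536 ≤ easting ≤ 478000 and 7177500 ≤ northing ≤ 7180614.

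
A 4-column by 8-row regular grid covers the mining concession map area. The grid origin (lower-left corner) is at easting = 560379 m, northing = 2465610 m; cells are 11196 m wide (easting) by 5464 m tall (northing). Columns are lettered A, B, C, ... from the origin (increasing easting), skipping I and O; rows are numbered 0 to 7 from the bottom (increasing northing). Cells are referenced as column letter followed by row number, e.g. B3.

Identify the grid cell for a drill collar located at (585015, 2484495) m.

Column index: ⌊(585015 − 560379) / 11196⌋ = ⌊2.200⌋ = 2 → column C
Row offset from origin: ⌊(2484495 − 2465610) / 5464⌋ = ⌊3.456⌋ = 3 → row 3

C3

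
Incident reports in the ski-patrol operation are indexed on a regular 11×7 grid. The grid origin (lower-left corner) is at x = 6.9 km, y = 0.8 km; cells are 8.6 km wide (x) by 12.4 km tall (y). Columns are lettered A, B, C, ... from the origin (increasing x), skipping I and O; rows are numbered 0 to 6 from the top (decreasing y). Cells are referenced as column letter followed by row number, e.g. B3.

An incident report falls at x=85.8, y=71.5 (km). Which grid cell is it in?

K1

Column index: ⌊(85.8 − 6.9) / 8.6⌋ = ⌊9.174⌋ = 9 → column K
Row offset from origin: ⌊(71.5 − 0.8) / 12.4⌋ = ⌊5.702⌋ = 5 → row 1 (counted from top)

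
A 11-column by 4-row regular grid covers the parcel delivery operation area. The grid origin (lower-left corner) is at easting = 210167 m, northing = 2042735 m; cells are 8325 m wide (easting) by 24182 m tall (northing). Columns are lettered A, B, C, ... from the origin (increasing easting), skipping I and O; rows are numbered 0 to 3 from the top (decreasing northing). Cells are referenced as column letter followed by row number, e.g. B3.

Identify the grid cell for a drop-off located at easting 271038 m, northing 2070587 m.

Column index: ⌊(271038 − 210167) / 8325⌋ = ⌊7.312⌋ = 7 → column H
Row offset from origin: ⌊(2070587 − 2042735) / 24182⌋ = ⌊1.152⌋ = 1 → row 2 (counted from top)

H2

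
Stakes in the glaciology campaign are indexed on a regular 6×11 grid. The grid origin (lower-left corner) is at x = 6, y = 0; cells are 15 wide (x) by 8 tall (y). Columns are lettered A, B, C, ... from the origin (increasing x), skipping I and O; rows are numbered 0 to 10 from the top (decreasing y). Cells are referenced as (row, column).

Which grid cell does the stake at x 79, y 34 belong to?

(6, E)

Column index: ⌊(79 − 6) / 15⌋ = ⌊4.867⌋ = 4 → column E
Row offset from origin: ⌊(34 − 0) / 8⌋ = ⌊4.250⌋ = 4 → row 6 (counted from top)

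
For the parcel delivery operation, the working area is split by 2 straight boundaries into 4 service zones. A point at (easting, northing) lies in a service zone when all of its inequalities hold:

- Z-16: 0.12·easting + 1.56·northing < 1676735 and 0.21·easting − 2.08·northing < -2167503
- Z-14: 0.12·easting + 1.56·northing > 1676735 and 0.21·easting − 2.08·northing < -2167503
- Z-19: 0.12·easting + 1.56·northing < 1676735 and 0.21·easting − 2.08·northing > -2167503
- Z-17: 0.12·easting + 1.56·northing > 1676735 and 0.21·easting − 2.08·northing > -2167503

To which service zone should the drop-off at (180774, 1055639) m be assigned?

0.12·180774 + 1.56·1055639 = 1668489.720, which is < 1676735
0.21·180774 − 2.08·1055639 = -2157766.580, which is > -2167503
This sign pattern matches Z-19.

Z-19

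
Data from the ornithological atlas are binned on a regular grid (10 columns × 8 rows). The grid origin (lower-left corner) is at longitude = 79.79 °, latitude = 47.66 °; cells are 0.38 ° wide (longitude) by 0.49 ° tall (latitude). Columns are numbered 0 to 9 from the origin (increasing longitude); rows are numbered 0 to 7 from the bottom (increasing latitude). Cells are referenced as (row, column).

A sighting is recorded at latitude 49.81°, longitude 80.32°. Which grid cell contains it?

(4, 1)

Column index: ⌊(80.32 − 79.79) / 0.38⌋ = ⌊1.395⌋ = 1
Row offset from origin: ⌊(49.81 − 47.66) / 0.49⌋ = ⌊4.388⌋ = 4 → row 4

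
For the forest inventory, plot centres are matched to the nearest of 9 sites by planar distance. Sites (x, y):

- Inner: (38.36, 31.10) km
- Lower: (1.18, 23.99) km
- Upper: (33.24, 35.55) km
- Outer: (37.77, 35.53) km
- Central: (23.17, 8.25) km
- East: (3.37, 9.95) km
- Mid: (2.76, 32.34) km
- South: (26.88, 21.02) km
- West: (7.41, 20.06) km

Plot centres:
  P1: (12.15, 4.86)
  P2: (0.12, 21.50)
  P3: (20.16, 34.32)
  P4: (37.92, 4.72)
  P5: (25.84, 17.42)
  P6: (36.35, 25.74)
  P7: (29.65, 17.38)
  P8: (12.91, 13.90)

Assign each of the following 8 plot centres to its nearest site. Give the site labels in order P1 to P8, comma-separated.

East, Lower, Upper, Central, South, Inner, South, West

P1 → East (d²=103.00)
P2 → Lower (d²=7.32)
P3 → Upper (d²=172.60)
P4 → Central (d²=230.02)
P5 → South (d²=14.04)
P6 → Inner (d²=32.77)
P7 → South (d²=20.92)
P8 → West (d²=68.20)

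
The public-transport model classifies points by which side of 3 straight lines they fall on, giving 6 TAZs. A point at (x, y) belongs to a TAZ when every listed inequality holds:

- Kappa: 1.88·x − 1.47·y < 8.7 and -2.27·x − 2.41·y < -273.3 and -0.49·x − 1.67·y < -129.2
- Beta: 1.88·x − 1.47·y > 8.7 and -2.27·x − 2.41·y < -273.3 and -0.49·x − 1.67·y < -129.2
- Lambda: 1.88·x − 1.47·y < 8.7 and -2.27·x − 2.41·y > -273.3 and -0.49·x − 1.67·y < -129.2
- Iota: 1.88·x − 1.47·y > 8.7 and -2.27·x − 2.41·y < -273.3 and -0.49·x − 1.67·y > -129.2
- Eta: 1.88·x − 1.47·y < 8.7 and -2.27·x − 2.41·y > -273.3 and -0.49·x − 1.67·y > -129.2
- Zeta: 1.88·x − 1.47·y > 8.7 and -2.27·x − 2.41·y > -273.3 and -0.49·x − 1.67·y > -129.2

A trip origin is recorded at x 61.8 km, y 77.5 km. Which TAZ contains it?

1.88·61.8 − 1.47·77.5 = 2.259, which is < 8.7
-2.27·61.8 − 2.41·77.5 = -327.061, which is < -273.3
-0.49·61.8 − 1.67·77.5 = -159.707, which is < -129.2
This sign pattern matches Kappa.

Kappa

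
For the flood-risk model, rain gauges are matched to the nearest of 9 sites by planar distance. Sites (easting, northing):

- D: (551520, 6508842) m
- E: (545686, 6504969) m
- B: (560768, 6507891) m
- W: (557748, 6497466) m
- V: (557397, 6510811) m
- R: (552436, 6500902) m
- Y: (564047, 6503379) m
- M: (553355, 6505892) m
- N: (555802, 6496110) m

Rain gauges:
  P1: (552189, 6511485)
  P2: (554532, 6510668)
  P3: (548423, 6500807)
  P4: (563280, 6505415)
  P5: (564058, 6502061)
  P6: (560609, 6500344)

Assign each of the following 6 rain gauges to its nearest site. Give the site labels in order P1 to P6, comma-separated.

D, V, R, Y, Y, W

P1 → D (d²=7433010.00)
P2 → V (d²=8228674.00)
P3 → R (d²=16113194.00)
P4 → Y (d²=4733585.00)
P5 → Y (d²=1737245.00)
P6 → W (d²=16468205.00)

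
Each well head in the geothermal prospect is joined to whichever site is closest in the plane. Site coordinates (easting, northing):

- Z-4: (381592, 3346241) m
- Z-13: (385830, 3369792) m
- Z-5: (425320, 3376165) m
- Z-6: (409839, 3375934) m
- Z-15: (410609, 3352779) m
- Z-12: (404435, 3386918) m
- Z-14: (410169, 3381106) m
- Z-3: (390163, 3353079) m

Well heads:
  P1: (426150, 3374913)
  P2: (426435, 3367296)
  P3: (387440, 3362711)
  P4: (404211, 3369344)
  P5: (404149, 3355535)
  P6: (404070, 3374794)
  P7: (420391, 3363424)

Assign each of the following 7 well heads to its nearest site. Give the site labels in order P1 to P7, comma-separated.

P1 → Z-5 (d²=2256404.00)
P2 → Z-5 (d²=79902386.00)
P3 → Z-13 (d²=52732661.00)
P4 → Z-6 (d²=75102484.00)
P5 → Z-15 (d²=49327136.00)
P6 → Z-6 (d²=34580961.00)
P7 → Z-5 (d²=186628122.00)

Z-5, Z-5, Z-13, Z-6, Z-15, Z-6, Z-5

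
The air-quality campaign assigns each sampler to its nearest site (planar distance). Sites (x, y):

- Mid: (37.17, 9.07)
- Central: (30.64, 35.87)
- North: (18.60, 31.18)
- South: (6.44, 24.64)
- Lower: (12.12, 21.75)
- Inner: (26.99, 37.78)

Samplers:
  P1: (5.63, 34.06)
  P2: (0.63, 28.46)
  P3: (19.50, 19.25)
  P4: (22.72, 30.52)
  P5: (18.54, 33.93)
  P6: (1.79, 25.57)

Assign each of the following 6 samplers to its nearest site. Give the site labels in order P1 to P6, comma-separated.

South, South, Lower, North, North, South

P1 → South (d²=89.39)
P2 → South (d²=48.35)
P3 → Lower (d²=60.71)
P4 → North (d²=17.41)
P5 → North (d²=7.57)
P6 → South (d²=22.49)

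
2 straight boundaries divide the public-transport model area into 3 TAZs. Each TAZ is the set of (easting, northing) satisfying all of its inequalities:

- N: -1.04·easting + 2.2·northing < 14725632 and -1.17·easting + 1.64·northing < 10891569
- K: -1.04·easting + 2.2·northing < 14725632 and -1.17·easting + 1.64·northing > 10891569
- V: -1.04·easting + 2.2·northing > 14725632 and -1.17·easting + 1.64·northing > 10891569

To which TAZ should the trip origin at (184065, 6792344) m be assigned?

-1.04·184065 + 2.2·6792344 = 14751729.200, which is > 14725632
-1.17·184065 + 1.64·6792344 = 10924088.110, which is > 10891569
This sign pattern matches V.

V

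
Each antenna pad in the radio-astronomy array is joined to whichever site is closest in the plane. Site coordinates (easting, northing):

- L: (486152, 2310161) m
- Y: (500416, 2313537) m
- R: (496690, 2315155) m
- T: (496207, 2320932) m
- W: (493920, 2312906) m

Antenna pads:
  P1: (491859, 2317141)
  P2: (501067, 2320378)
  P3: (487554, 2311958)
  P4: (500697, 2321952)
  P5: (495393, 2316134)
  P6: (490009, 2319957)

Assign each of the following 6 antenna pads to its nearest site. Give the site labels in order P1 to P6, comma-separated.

P1 → W (d²=22182946.00)
P2 → T (d²=23926516.00)
P3 → L (d²=5194813.00)
P4 → T (d²=21200500.00)
P5 → R (d²=2640650.00)
P6 → T (d²=39365829.00)

W, T, L, T, R, T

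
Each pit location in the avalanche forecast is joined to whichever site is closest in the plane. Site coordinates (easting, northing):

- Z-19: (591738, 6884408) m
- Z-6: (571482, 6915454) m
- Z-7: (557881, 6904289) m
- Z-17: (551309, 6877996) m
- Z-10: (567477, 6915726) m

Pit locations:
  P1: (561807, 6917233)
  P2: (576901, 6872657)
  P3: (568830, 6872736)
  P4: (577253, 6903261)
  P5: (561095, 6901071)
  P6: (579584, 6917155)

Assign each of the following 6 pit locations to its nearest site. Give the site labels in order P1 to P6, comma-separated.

P1 → Z-10 (d²=34419949.00)
P2 → Z-19 (d²=358222570.00)
P3 → Z-17 (d²=334653041.00)
P4 → Z-6 (d²=181973690.00)
P5 → Z-7 (d²=20685320.00)
P6 → Z-6 (d²=68535805.00)

Z-10, Z-19, Z-17, Z-6, Z-7, Z-6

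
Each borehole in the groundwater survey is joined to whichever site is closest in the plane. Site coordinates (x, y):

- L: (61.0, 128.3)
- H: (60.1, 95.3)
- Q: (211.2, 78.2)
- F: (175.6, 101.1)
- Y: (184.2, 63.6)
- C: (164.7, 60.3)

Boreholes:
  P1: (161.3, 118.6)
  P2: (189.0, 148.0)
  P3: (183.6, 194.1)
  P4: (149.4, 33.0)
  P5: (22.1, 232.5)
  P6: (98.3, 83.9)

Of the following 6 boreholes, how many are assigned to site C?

P1 → F
P2 → F
P3 → F
P4 → C
P5 → L
P6 → H
1 of the 6 goes to C.

1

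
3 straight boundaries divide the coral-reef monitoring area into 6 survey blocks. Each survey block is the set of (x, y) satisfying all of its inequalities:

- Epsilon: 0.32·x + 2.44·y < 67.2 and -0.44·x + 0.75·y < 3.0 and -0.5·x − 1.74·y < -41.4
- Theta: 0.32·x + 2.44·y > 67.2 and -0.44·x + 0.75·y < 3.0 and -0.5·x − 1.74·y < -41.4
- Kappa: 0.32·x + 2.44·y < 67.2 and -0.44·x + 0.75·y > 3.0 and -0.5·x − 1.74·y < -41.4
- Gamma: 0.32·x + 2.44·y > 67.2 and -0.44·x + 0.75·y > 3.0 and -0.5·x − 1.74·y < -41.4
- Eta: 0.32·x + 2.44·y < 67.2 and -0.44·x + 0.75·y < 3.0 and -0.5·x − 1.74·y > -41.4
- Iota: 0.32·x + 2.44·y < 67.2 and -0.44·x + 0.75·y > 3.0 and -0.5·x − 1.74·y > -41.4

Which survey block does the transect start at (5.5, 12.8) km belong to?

0.32·5.5 + 2.44·12.8 = 32.992, which is < 67.2
-0.44·5.5 + 0.75·12.8 = 7.180, which is > 3.0
-0.5·5.5 − 1.74·12.8 = -25.022, which is > -41.4
This sign pattern matches Iota.

Iota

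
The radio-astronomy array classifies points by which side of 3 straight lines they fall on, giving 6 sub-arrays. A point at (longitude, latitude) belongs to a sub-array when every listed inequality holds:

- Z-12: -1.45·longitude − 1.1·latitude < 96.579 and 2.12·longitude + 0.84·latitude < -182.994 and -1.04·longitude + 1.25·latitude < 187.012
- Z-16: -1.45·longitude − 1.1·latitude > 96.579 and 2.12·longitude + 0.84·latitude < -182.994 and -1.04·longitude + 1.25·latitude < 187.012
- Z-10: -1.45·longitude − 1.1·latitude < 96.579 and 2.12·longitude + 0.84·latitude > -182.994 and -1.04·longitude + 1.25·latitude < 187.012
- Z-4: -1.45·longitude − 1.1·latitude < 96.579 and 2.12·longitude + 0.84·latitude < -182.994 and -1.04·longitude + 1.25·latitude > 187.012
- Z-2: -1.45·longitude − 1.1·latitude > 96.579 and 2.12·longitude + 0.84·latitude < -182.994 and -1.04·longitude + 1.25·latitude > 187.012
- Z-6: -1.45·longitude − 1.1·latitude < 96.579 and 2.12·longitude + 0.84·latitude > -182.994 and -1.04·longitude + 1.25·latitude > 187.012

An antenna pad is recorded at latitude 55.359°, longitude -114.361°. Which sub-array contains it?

-1.45·-114.361 − 1.1·55.359 = 104.929, which is > 96.579
2.12·-114.361 + 0.84·55.359 = -195.944, which is < -182.994
-1.04·-114.361 + 1.25·55.359 = 188.134, which is > 187.012
This sign pattern matches Z-2.

Z-2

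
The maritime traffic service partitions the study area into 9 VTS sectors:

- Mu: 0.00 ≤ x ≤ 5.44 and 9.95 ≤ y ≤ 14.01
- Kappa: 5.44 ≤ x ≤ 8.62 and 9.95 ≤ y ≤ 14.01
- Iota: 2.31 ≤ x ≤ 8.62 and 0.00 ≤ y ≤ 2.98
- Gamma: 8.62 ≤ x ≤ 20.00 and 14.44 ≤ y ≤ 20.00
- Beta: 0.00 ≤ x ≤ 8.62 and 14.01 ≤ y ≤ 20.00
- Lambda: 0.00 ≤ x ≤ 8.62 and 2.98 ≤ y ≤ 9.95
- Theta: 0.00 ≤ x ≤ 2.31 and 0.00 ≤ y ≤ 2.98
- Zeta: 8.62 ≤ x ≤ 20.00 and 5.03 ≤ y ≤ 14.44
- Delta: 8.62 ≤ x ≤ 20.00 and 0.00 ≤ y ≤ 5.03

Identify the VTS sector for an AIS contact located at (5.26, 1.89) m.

Iota

The point has x = 5.26 and y = 1.89.
Only Iota satisfies 2.31 ≤ x ≤ 8.62 and 0.00 ≤ y ≤ 2.98.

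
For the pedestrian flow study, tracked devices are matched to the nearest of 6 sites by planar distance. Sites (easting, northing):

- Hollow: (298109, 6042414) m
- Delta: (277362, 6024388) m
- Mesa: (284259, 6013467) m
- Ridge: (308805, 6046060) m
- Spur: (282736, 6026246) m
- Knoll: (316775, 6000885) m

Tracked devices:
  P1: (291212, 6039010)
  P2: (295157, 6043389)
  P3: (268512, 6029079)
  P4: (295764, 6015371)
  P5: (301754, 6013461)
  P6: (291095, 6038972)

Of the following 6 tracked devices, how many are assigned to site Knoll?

P1 → Hollow
P2 → Hollow
P3 → Delta
P4 → Mesa
P5 → Mesa
P6 → Hollow
0 of the 6 go to Knoll.

0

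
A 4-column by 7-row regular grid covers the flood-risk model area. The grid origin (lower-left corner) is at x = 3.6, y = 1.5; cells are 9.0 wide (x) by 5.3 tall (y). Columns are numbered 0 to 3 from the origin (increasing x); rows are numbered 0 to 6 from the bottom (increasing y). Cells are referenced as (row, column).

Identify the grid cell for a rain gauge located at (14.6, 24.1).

Column index: ⌊(14.6 − 3.6) / 9.0⌋ = ⌊1.222⌋ = 1
Row offset from origin: ⌊(24.1 − 1.5) / 5.3⌋ = ⌊4.264⌋ = 4 → row 4

(4, 1)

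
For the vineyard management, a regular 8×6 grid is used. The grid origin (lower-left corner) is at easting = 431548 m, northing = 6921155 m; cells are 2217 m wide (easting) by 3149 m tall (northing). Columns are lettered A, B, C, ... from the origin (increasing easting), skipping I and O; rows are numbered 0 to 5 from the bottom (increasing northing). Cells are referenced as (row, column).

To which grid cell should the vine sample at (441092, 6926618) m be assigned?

Column index: ⌊(441092 − 431548) / 2217⌋ = ⌊4.305⌋ = 4 → column E
Row offset from origin: ⌊(6926618 − 6921155) / 3149⌋ = ⌊1.735⌋ = 1 → row 1

(1, E)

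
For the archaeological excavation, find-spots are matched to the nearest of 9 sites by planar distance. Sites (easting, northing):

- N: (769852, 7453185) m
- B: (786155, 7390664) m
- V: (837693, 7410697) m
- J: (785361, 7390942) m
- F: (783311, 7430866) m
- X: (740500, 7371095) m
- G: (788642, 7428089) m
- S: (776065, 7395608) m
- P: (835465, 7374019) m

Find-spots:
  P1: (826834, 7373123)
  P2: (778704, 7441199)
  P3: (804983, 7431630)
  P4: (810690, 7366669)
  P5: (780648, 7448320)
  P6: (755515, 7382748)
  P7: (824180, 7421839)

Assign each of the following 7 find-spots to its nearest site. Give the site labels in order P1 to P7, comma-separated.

P1 → P (d²=75296977.00)
P2 → F (d²=127995338.00)
P3 → G (d²=279566962.00)
P4 → P (d²=667823125.00)
P5 → N (d²=140221841.00)
P6 → X (d²=361242634.00)
P7 → V (d²=306745333.00)

P, F, G, P, N, X, V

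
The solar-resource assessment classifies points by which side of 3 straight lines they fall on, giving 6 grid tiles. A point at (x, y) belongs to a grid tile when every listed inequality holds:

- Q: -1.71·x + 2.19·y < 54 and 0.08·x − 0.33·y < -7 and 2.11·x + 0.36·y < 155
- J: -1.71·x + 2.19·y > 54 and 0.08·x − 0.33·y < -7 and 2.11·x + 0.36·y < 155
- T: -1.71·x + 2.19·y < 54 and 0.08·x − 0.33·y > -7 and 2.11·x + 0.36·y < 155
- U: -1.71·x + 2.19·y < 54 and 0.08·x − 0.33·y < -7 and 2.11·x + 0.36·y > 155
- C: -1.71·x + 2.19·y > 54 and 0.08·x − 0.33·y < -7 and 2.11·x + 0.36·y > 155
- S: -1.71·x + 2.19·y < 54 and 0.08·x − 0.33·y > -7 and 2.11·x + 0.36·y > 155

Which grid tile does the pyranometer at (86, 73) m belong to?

U

-1.71·86 + 2.19·73 = 12.810, which is < 54
0.08·86 − 0.33·73 = -17.210, which is < -7
2.11·86 + 0.36·73 = 207.740, which is > 155
This sign pattern matches U.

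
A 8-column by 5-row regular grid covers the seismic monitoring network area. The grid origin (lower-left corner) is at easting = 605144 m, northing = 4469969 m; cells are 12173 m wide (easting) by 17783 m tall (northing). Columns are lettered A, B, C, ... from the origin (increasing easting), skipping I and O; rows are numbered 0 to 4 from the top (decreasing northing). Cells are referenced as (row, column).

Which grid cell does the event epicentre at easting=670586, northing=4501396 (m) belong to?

Column index: ⌊(670586 − 605144) / 12173⌋ = ⌊5.376⌋ = 5 → column F
Row offset from origin: ⌊(4501396 − 4469969) / 17783⌋ = ⌊1.767⌋ = 1 → row 3 (counted from top)

(3, F)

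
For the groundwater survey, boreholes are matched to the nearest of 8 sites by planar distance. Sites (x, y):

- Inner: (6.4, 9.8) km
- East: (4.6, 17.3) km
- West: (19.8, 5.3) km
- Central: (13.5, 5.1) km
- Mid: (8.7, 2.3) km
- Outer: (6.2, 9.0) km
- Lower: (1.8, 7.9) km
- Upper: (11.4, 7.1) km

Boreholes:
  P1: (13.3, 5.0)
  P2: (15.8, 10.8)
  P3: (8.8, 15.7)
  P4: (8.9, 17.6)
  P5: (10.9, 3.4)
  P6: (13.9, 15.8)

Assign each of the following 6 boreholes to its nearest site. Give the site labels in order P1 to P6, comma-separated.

P1 → Central (d²=0.05)
P2 → Upper (d²=33.05)
P3 → East (d²=20.20)
P4 → East (d²=18.58)
P5 → Mid (d²=6.05)
P6 → Upper (d²=81.94)

Central, Upper, East, East, Mid, Upper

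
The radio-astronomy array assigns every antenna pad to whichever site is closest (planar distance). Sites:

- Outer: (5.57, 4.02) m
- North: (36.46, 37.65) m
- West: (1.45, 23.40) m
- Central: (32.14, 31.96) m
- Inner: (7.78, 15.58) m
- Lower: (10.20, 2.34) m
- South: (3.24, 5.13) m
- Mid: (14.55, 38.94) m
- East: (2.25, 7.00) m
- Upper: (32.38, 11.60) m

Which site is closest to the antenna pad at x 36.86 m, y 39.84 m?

Squared distances to each site:
Outer: 2262.137; North: 4.956; West: 1524.142; Central: 84.373; Inner: 1434.194; Lower: 2117.006; South: 2335.088; Mid: 498.546; East: 2276.318; Upper: 817.568.
Minimum at North.

North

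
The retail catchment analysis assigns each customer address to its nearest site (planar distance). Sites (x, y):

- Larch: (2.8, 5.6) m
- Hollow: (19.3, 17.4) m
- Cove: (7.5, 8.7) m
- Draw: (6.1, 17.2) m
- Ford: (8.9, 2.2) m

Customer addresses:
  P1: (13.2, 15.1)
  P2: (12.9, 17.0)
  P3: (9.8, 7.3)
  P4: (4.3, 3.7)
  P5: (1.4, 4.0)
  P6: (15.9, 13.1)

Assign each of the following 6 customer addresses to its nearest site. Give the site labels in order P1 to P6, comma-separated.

P1 → Hollow (d²=42.50)
P2 → Hollow (d²=41.12)
P3 → Cove (d²=7.25)
P4 → Larch (d²=5.86)
P5 → Larch (d²=4.52)
P6 → Hollow (d²=30.05)

Hollow, Hollow, Cove, Larch, Larch, Hollow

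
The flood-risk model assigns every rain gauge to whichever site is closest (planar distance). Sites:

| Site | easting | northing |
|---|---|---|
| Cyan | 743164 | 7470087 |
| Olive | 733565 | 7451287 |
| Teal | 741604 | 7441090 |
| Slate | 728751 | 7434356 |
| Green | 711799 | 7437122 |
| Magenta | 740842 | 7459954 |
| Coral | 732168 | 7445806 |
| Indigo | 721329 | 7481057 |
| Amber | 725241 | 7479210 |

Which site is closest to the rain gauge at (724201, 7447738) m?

Squared distances to each site:
Cyan: 859073170.000; Olive: 100279897.000; Teal: 347060313.000; Slate: 199780424.000; Green: 266509060.000; Magenta: 426153537.000; Coral: 67205713.000; Indigo: 1118404145.000; Amber: 991568384.000.
Minimum at Coral.

Coral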